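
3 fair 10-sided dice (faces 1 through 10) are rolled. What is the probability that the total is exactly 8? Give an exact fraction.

21/1000

There are 10^3 = 1000 equally likely outcomes.
The number of ordered 3-tuples from {1,…,10} summing to 8 is 21.
P(sum = 8) = 21/1000.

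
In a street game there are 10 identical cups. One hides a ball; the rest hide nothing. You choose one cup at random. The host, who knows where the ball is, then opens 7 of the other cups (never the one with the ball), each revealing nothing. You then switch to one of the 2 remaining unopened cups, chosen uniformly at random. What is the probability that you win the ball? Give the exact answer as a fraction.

Your original cup holds the ball with probability 1/10, so the other 9 collectively hold it with probability 9/10.
The host can always find 7 empty cups to open, so the reveals don't change that 9/10; it is now spread over the 2 remaining unopened cups.
P(win by switching) = (9/10) · (1/2) = 9/20.

9/20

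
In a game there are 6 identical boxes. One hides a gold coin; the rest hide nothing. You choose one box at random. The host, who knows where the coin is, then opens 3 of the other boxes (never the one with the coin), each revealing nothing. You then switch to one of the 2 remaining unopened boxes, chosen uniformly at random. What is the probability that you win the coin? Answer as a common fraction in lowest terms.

5/12

Your original box holds the coin with probability 1/6, so the other 5 collectively hold it with probability 5/6.
The host can always find 3 empty boxes to open, so the reveals don't change that 5/6; it is now spread over the 2 remaining unopened boxes.
P(win by switching) = (5/6) · (1/2) = 5/12.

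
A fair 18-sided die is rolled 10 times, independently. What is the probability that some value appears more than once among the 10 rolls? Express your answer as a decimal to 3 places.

P(all 10 different) = 18/18 · 17/18 · ··· · 9/18 ≈ 0.044.
P(at least two equal) = 1 − 0.044 = 0.956.

0.956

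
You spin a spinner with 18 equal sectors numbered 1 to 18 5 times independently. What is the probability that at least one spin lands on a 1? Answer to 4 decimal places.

P(no spin lands on a 1) = (17/18)^5 ≈ 0.7514.
P(at least one) = 1 − 0.7514 = 0.2486.

0.2486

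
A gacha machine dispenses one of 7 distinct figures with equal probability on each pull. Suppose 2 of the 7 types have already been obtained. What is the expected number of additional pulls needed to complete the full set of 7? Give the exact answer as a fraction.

Starting from 2 distinct types, each trial gives a new one with probability (7−i)/7 when i types are held, so the wait for the next new type is 7/(7−i).
E = 7/5 + 7/4 + 7/3 + 7/2 + 7/1 = 959/60.

959/60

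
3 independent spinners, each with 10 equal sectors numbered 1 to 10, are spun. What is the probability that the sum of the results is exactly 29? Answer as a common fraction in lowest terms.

3/1000

There are 10^3 = 1000 equally likely outcomes.
The number of ordered 3-tuples from {1,…,10} summing to 29 is 3.
P(sum = 29) = 3/1000.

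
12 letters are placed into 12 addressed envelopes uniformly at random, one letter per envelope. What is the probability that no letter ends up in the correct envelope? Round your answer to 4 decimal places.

0.3679

This is the derangement probability: permutations of 12 with no fixed point.
D(12) = 12! · (1 − 1/1! + 1/2! − ··· + (−1)^12/12!) = 176214841.
P = 176214841/479001600 = 16019531/43545600 ≈ 0.3679.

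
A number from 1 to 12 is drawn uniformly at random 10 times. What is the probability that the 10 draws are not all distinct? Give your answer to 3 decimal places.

0.996

P(all 10 different) = 12/12 · 11/12 · ··· · 3/12 ≈ 0.004.
P(at least two equal) = 1 − 0.004 = 0.996.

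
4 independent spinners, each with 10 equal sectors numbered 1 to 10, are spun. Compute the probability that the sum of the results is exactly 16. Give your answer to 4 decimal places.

There are 10^4 = 10000 equally likely outcomes.
The number of ordered 4-tuples from {1,…,10} summing to 16 is 415.
P(sum = 16) = 415/10000 = 83/2000 ≈ 0.0415.

0.0415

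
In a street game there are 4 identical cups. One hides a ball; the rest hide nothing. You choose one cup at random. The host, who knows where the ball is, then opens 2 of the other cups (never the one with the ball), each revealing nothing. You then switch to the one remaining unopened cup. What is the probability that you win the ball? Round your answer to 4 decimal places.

0.7500

Your original cup holds the ball with probability 1/4, so the other 3 collectively hold it with probability 3/4.
The host can always find 2 empty cups to open, so the reveals don't change that 3/4; it is now spread over the 1 remaining unopened cup.
P(win by switching) = (3/4) · (1/1) = 3/4 ≈ 0.7500.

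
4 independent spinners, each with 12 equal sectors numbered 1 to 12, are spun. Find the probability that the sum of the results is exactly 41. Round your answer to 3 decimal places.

0.006

There are 12^4 = 20736 equally likely outcomes.
The number of ordered 4-tuples from {1,…,12} summing to 41 is 120.
P(sum = 41) = 120/20736 = 5/864 ≈ 0.006.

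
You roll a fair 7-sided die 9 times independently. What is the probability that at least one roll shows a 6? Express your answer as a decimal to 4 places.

0.7503

P(no roll shows a 6) = (6/7)^9 ≈ 0.2497.
P(at least one) = 1 − 0.2497 = 0.7503.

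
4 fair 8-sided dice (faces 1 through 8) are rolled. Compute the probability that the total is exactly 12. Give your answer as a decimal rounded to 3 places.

0.039

There are 8^4 = 4096 equally likely outcomes.
The number of ordered 4-tuples from {1,…,8} summing to 12 is 161.
P(sum = 12) = 161/4096 ≈ 0.039.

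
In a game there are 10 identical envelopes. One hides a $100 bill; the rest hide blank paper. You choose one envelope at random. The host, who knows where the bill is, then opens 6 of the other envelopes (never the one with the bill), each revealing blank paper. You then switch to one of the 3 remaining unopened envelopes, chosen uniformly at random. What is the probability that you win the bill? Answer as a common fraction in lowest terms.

3/10

Your original envelope holds the bill with probability 1/10, so the other 9 collectively hold it with probability 9/10.
The host can always find 6 empty envelopes to open, so the reveals don't change that 9/10; it is now spread over the 3 remaining unopened envelopes.
P(win by switching) = (9/10) · (1/3) = 3/10.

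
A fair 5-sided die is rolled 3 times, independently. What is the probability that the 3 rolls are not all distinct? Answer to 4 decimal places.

P(all 3 different) = 5/5 · 4/5 · ··· · 3/5 ≈ 0.4800.
P(at least two equal) = 1 − 0.4800 = 0.5200.

0.5200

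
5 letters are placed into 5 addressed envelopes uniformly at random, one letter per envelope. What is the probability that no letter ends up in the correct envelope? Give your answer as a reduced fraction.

11/30

This is the derangement probability: permutations of 5 with no fixed point.
D(5) = 5! · (1 − 1/1! + 1/2! − ··· + (−1)^5/5!) = 44.
P = 44/120 = 11/30.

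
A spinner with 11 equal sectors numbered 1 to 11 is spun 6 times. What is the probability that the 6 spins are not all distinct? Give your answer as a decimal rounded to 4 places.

P(all 6 different) = 11/11 · 10/11 · ··· · 6/11 ≈ 0.1878.
P(at least two equal) = 1 − 0.1878 = 0.8122.

0.8122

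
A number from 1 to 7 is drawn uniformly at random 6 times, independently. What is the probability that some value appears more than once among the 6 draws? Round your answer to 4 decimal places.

P(all 6 different) = 7/7 · 6/7 · ··· · 2/7 ≈ 0.0428.
P(at least two equal) = 1 − 0.0428 = 0.9572.

0.9572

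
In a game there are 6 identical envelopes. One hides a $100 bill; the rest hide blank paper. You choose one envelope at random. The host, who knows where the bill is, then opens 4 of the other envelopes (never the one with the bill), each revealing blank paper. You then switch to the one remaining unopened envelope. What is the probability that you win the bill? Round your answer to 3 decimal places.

Your original envelope holds the bill with probability 1/6, so the other 5 collectively hold it with probability 5/6.
The host can always find 4 empty envelopes to open, so the reveals don't change that 5/6; it is now spread over the 1 remaining unopened envelope.
P(win by switching) = (5/6) · (1/1) = 5/6 ≈ 0.833.

0.833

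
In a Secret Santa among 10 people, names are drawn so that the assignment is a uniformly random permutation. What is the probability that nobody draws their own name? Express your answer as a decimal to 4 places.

This is the derangement probability: permutations of 10 with no fixed point.
D(10) = 10! · (1 − 1/1! + 1/2! − ··· + (−1)^10/10!) = 1334961.
P = 1334961/3628800 = 16481/44800 ≈ 0.3679.

0.3679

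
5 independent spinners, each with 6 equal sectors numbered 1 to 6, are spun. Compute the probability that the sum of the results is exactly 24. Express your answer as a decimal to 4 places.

0.0264

There are 6^5 = 7776 equally likely outcomes.
The number of ordered 5-tuples from {1,…,6} summing to 24 is 205.
P(sum = 24) = 205/7776 ≈ 0.0264.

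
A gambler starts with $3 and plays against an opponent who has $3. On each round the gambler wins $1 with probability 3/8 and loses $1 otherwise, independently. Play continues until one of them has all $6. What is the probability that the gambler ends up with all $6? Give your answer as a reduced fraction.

Let r = q/p = (5/8)/(3/8) = 5/3. The recurrence P(i) = p·P(i+1) + q·P(i−1) with P(0)=0, P(6)=1 gives P(i) = (1 − r^i)/(1 − r^6).
P(3) = (1 − (5/3)^3) / (1 − (5/3)^6) = 27/152.

27/152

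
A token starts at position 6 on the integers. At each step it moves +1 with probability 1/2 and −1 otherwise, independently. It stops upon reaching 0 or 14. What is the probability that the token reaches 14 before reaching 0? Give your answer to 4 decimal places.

With a fair step, P(i) = ½P(i−1) + ½P(i+1) with P(0)=0, P(14)=1 has the linear solution P(i) = i/14.
P(6) = 6/14 = 3/7 ≈ 0.4286.

0.4286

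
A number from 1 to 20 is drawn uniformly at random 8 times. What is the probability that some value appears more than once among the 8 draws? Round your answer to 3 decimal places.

0.802

P(all 8 different) = 20/20 · 19/20 · ··· · 13/20 ≈ 0.198.
P(at least two equal) = 1 − 0.198 = 0.802.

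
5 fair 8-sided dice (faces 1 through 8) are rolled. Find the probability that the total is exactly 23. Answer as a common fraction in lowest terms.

There are 8^5 = 32768 equally likely outcomes.
The number of ordered 5-tuples from {1,…,8} summing to 23 is 2460.
P(sum = 23) = 2460/32768 = 615/8192.

615/8192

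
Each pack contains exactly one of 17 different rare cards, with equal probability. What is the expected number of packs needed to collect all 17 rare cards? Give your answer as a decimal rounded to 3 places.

58.472

After i distinct types are collected, each trial gives a new one with probability (17−i)/17, so the expected wait for the next new type is 17/(17−i).
E = 17/17 + 17/16 + 17/15 + 17/14 + 17/13 + 17/12 + 17/11 + 17/10 + 17/9 + 17/8 + 17/7 + 17/6 + 17/5 + 17/4 + 17/3 + 17/2 + 17/1 = 42142223/720720 ≈ 58.472.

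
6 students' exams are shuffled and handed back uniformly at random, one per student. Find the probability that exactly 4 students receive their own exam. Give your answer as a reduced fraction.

1/48

Choose which 4 of the 6 are fixed: C(6,4) = 15 ways.
The remaining 2 must have no fixed point: D(2) = 1.
P = 15·1/720 = 1/48.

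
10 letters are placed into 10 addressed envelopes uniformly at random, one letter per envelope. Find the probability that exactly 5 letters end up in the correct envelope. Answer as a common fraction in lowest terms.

Choose which 5 of the 10 are fixed: C(10,5) = 252 ways.
The remaining 5 must have no fixed point: D(5) = 44.
P = 252·44/3628800 = 11/3600.

11/3600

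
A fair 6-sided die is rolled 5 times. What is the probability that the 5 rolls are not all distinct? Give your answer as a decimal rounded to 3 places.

0.907

P(all 5 different) = 6/6 · 5/6 · ··· · 2/6 ≈ 0.093.
P(at least two equal) = 1 − 0.093 = 0.907.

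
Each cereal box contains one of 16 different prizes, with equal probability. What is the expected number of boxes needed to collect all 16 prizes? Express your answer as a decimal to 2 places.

54.09

After i distinct types are collected, each trial gives a new one with probability (16−i)/16, so the expected wait for the next new type is 16/(16−i).
E = 16/16 + 16/15 + 16/14 + 16/13 + 16/12 + 16/11 + 16/10 + 16/9 + 16/8 + 16/7 + 16/6 + 16/5 + 16/4 + 16/3 + 16/2 + 16/1 = 2436559/45045 ≈ 54.09.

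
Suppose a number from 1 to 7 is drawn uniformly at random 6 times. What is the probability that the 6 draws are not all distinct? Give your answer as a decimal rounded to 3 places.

P(all 6 different) = 7/7 · 6/7 · ··· · 2/7 ≈ 0.043.
P(at least two equal) = 1 − 0.043 = 0.957.

0.957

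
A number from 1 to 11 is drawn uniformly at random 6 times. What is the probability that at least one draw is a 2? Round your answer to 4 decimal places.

P(no draw is a 2) = (10/11)^6 ≈ 0.5645.
P(at least one) = 1 − 0.5645 = 0.4355.

0.4355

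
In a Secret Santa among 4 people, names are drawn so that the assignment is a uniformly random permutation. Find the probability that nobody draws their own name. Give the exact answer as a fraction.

3/8

This is the derangement probability: permutations of 4 with no fixed point.
D(4) = 4! · (1 − 1/1! + 1/2! − ··· + (−1)^4/4!) = 9.
P = 9/24 = 3/8.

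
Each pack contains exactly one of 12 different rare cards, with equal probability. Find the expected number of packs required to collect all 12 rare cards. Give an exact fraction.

86021/2310

After i distinct types are collected, each trial gives a new one with probability (12−i)/12, so the expected wait for the next new type is 12/(12−i).
E = 12/12 + 12/11 + 12/10 + 12/9 + 12/8 + 12/7 + 12/6 + 12/5 + 12/4 + 12/3 + 12/2 + 12/1 = 86021/2310.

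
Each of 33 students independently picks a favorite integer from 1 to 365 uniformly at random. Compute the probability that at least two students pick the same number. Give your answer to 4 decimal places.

0.7750

It's easier to compute the probability that all 33 are distinct.
P(all distinct) = 365/365 · 364/365 · ··· · 333/365 ≈ 0.2250.
So the probability of at least one match is 1 − 0.2250 = 0.7750.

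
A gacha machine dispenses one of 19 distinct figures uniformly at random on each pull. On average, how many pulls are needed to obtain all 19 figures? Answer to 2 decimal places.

67.41

After i distinct types are collected, each trial gives a new one with probability (19−i)/19, so the expected wait for the next new type is 19/(19−i).
E = 19/19 + 19/18 + 19/17 + 19/16 + 19/15 + 19/14 + 19/13 + 19/12 + 19/11 + 19/10 + 19/9 + 19/8 + 19/7 + 19/6 + 19/5 + 19/4 + 19/3 + 19/2 + 19/1 = 275295799/4084080 ≈ 67.41.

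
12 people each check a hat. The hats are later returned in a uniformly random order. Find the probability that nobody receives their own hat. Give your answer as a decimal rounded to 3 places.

0.368

This is the derangement probability: permutations of 12 with no fixed point.
D(12) = 12! · (1 − 1/1! + 1/2! − ··· + (−1)^12/12!) = 176214841.
P = 176214841/479001600 = 16019531/43545600 ≈ 0.368.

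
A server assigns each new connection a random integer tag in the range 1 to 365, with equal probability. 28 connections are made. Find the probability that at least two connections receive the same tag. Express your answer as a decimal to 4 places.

It's easier to compute the probability that all 28 are distinct.
P(all distinct) = 365/365 · 364/365 · ··· · 338/365 ≈ 0.3455.
So the probability of at least one match is 1 − 0.3455 = 0.6545.

0.6545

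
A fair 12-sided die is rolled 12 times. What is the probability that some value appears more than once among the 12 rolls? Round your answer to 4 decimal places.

0.9999

P(all 12 different) = 12/12 · 11/12 · ··· · 1/12 ≈ 0.0001.
P(at least two equal) = 1 − 0.0001 = 0.9999.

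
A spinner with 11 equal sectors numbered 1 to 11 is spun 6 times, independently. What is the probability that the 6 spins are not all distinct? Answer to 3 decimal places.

0.812

P(all 6 different) = 11/11 · 10/11 · ··· · 6/11 ≈ 0.188.
P(at least two equal) = 1 − 0.188 = 0.812.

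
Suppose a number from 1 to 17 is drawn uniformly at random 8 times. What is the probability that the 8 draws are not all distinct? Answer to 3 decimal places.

P(all 8 different) = 17/17 · 16/17 · ··· · 10/17 ≈ 0.141.
P(at least two equal) = 1 − 0.141 = 0.859.

0.859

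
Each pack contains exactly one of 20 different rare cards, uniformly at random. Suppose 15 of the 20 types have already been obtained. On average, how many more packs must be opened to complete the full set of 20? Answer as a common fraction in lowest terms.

137/3

Starting from 15 distinct types, each trial gives a new one with probability (20−i)/20 when i types are held, so the wait for the next new type is 20/(20−i).
E = 20/5 + 20/4 + 20/3 + 20/2 + 20/1 = 137/3.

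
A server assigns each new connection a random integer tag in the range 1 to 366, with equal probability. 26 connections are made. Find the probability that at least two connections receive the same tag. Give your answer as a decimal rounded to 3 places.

0.597

It's easier to compute the probability that all 26 are distinct.
P(all distinct) = 366/366 · 365/366 · ··· · 341/366 ≈ 0.403.
So the probability of at least one match is 1 − 0.403 = 0.597.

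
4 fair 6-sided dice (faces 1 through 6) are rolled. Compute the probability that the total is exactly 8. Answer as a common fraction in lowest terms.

35/1296

There are 6^4 = 1296 equally likely outcomes.
The number of ordered 4-tuples from {1,…,6} summing to 8 is 35.
P(sum = 8) = 35/1296.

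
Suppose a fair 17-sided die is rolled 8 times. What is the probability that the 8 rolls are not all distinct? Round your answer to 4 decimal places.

P(all 8 different) = 17/17 · 16/17 · ··· · 10/17 ≈ 0.1405.
P(at least two equal) = 1 − 0.1405 = 0.8595.

0.8595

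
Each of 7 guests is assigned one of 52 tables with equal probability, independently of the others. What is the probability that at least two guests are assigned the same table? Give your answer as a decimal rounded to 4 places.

It's easier to compute the probability that all 7 are distinct.
P(all distinct) = 52/52 · 51/52 · ··· · 46/52 ≈ 0.6559.
So the probability of at least one match is 1 − 0.6559 = 0.3441.

0.3441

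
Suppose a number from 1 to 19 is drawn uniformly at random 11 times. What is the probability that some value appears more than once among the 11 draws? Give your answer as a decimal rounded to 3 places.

P(all 11 different) = 19/19 · 18/19 · ··· · 9/19 ≈ 0.026.
P(at least two equal) = 1 − 0.026 = 0.974.

0.974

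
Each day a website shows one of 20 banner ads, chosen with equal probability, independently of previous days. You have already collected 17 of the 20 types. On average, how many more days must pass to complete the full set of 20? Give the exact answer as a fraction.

110/3

Starting from 17 distinct types, each trial gives a new one with probability (20−i)/20 when i types are held, so the wait for the next new type is 20/(20−i).
E = 20/3 + 20/2 + 20/1 = 110/3.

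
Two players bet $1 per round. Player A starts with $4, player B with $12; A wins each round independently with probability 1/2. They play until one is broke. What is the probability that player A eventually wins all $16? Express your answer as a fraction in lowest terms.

With a fair step, P(i) = ½P(i−1) + ½P(i+1) with P(0)=0, P(16)=1 has the linear solution P(i) = i/16.
P(4) = 4/16 = 1/4.

1/4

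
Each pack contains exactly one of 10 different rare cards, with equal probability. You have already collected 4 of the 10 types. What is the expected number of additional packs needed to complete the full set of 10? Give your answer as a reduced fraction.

49/2

Starting from 4 distinct types, each trial gives a new one with probability (10−i)/10 when i types are held, so the wait for the next new type is 10/(10−i).
E = 10/6 + 10/5 + 10/4 + 10/3 + 10/2 + 10/1 = 49/2.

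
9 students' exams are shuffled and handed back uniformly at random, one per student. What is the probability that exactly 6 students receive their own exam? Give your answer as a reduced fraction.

Choose which 6 of the 9 are fixed: C(9,6) = 84 ways.
The remaining 3 must have no fixed point: D(3) = 2.
P = 84·2/362880 = 1/2160.

1/2160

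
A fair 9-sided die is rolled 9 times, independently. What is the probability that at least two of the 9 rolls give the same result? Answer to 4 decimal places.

P(all 9 different) = 9/9 · 8/9 · ··· · 1/9 ≈ 0.0009.
P(at least two equal) = 1 − 0.0009 = 0.9991.

0.9991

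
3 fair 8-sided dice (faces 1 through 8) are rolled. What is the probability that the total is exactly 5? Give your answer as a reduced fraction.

There are 8^3 = 512 equally likely outcomes.
The number of ordered 3-tuples from {1,…,8} summing to 5 is 6.
P(sum = 5) = 6/512 = 3/256.

3/256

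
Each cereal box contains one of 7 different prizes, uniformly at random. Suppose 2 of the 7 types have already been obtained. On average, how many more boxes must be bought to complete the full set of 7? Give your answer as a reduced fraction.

Starting from 2 distinct types, each trial gives a new one with probability (7−i)/7 when i types are held, so the wait for the next new type is 7/(7−i).
E = 7/5 + 7/4 + 7/3 + 7/2 + 7/1 = 959/60.

959/60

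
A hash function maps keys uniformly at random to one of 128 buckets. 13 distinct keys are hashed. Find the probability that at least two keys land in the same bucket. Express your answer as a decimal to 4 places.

It's easier to compute the probability that all 13 are distinct.
P(all distinct) = 128/128 · 127/128 · ··· · 116/128 ≈ 0.5325.
So the probability of at least one match is 1 − 0.5325 = 0.4675.

0.4675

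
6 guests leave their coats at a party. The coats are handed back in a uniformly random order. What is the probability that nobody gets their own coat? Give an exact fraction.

This is the derangement probability: permutations of 6 with no fixed point.
D(6) = 6! · (1 − 1/1! + 1/2! − ··· + (−1)^6/6!) = 265.
P = 265/720 = 53/144.

53/144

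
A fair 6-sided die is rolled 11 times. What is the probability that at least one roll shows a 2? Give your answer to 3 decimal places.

P(no roll shows a 2) = (5/6)^11 ≈ 0.135.
P(at least one) = 1 − 0.135 = 0.865.

0.865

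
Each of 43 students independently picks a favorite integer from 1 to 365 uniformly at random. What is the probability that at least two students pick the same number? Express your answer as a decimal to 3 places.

It's easier to compute the probability that all 43 are distinct.
P(all distinct) = 365/365 · 364/365 · ··· · 323/365 ≈ 0.076.
So the probability of at least one match is 1 − 0.076 = 0.924.

0.924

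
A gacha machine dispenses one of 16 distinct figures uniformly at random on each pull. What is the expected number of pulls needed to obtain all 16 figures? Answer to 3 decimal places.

After i distinct types are collected, each trial gives a new one with probability (16−i)/16, so the expected wait for the next new type is 16/(16−i).
E = 16/16 + 16/15 + 16/14 + 16/13 + 16/12 + 16/11 + 16/10 + 16/9 + 16/8 + 16/7 + 16/6 + 16/5 + 16/4 + 16/3 + 16/2 + 16/1 = 2436559/45045 ≈ 54.092.

54.092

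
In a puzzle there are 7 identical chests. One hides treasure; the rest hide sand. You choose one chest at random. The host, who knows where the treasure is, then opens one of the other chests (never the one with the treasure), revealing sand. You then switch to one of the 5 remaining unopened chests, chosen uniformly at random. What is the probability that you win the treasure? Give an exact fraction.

6/35

Your original chest holds the treasure with probability 1/7, so the other 6 collectively hold it with probability 6/7.
The host can always find an empty chest to open, so this doesn't change that 6/7; it is now spread over the 5 remaining unopened chests.
P(win by switching) = (6/7) · (1/5) = 6/35.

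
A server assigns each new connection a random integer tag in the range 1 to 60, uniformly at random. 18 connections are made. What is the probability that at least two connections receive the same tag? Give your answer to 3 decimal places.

0.942

It's easier to compute the probability that all 18 are distinct.
P(all distinct) = 60/60 · 59/60 · ··· · 43/60 ≈ 0.058.
So the probability of at least one match is 1 − 0.058 = 0.942.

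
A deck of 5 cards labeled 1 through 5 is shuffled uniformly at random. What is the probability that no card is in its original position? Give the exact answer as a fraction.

This is the derangement probability: permutations of 5 with no fixed point.
D(5) = 5! · (1 − 1/1! + 1/2! − ··· + (−1)^5/5!) = 44.
P = 44/120 = 11/30.

11/30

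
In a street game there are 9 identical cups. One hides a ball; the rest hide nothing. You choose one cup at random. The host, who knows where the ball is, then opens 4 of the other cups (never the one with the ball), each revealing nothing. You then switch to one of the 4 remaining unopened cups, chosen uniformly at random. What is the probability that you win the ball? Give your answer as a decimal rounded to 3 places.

Your original cup holds the ball with probability 1/9, so the other 8 collectively hold it with probability 8/9.
The host can always find 4 empty cups to open, so the reveals don't change that 8/9; it is now spread over the 4 remaining unopened cups.
P(win by switching) = (8/9) · (1/4) = 2/9 ≈ 0.222.

0.222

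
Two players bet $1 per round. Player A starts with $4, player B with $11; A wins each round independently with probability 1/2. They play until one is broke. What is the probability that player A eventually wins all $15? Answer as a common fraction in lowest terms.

4/15

With a fair step, P(i) = ½P(i−1) + ½P(i+1) with P(0)=0, P(15)=1 has the linear solution P(i) = i/15.
P(4) = 4/15.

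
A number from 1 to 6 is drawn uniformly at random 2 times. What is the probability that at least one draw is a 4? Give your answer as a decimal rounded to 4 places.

P(no draw is a 4) = (5/6)^2 ≈ 0.6944.
P(at least one) = 1 − 0.6944 = 0.3056.

0.3056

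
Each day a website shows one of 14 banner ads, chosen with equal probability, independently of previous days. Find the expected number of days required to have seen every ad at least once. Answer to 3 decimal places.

45.522

After i distinct types are collected, each trial gives a new one with probability (14−i)/14, so the expected wait for the next new type is 14/(14−i).
E = 14/14 + 14/13 + 14/12 + 14/11 + 14/10 + 14/9 + 14/8 + 14/7 + 14/6 + 14/5 + 14/4 + 14/3 + 14/2 + 14/1 = 1171733/25740 ≈ 45.522.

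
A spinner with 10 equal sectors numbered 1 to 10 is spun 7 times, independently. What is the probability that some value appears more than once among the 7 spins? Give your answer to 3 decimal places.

P(all 7 different) = 10/10 · 9/10 · ··· · 4/10 ≈ 0.060.
P(at least two equal) = 1 − 0.060 = 0.940.

0.940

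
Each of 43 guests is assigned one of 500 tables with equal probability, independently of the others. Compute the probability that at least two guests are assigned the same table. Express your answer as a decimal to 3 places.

0.844

It's easier to compute the probability that all 43 are distinct.
P(all distinct) = 500/500 · 499/500 · ··· · 458/500 ≈ 0.156.
So the probability of at least one match is 1 − 0.156 = 0.844.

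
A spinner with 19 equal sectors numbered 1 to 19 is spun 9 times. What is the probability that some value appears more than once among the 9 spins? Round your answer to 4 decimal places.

0.8961

P(all 9 different) = 19/19 · 18/19 · ··· · 11/19 ≈ 0.1039.
P(at least two equal) = 1 − 0.1039 = 0.8961.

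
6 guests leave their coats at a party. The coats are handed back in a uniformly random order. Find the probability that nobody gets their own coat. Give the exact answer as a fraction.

53/144

This is the derangement probability: permutations of 6 with no fixed point.
D(6) = 6! · (1 − 1/1! + 1/2! − ··· + (−1)^6/6!) = 265.
P = 265/720 = 53/144.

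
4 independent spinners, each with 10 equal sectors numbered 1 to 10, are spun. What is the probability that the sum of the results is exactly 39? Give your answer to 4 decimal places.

There are 10^4 = 10000 equally likely outcomes.
The number of ordered 4-tuples from {1,…,10} summing to 39 is 4.
P(sum = 39) = 4/10000 = 1/2500 ≈ 0.0004.

0.0004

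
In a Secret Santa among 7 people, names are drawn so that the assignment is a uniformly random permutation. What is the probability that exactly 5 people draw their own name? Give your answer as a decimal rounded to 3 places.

0.004

Choose which 5 of the 7 are fixed: C(7,5) = 21 ways.
The remaining 2 must have no fixed point: D(2) = 1.
P = 21·1/5040 = 1/240 ≈ 0.004.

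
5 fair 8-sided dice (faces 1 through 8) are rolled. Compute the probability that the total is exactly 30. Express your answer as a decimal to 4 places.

0.0283

There are 8^5 = 32768 equally likely outcomes.
The number of ordered 5-tuples from {1,…,8} summing to 30 is 926.
P(sum = 30) = 926/32768 = 463/16384 ≈ 0.0283.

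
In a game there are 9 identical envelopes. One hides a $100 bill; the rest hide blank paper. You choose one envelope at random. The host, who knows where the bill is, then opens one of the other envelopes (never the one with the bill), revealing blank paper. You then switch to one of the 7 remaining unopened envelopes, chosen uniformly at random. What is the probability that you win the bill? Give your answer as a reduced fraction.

8/63

Your original envelope holds the bill with probability 1/9, so the other 8 collectively hold it with probability 8/9.
The host can always find an empty envelope to open, so this doesn't change that 8/9; it is now spread over the 7 remaining unopened envelopes.
P(win by switching) = (8/9) · (1/7) = 8/63.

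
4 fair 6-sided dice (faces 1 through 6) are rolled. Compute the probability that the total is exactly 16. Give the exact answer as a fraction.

There are 6^4 = 1296 equally likely outcomes.
The number of ordered 4-tuples from {1,…,6} summing to 16 is 125.
P(sum = 16) = 125/1296.

125/1296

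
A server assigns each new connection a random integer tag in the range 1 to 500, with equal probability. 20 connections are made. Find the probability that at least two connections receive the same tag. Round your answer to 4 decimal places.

0.3196

It's easier to compute the probability that all 20 are distinct.
P(all distinct) = 500/500 · 499/500 · ··· · 481/500 ≈ 0.6804.
So the probability of at least one match is 1 − 0.6804 = 0.3196.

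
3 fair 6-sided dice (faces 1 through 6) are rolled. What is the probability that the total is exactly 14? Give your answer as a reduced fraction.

There are 6^3 = 216 equally likely outcomes.
The number of ordered 3-tuples from {1,…,6} summing to 14 is 15.
P(sum = 14) = 15/216 = 5/72.

5/72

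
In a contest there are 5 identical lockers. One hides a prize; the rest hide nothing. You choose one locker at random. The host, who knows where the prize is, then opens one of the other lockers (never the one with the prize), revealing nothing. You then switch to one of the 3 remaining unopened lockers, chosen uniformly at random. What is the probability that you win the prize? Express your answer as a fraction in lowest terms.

Your original locker holds the prize with probability 1/5, so the other 4 collectively hold it with probability 4/5.
The host can always find an empty locker to open, so this doesn't change that 4/5; it is now spread over the 3 remaining unopened lockers.
P(win by switching) = (4/5) · (1/3) = 4/15.

4/15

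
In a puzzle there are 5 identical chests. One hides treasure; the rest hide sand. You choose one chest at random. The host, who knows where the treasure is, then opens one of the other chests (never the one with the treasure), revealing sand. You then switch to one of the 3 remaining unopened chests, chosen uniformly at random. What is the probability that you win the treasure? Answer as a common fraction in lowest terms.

4/15

Your original chest holds the treasure with probability 1/5, so the other 4 collectively hold it with probability 4/5.
The host can always find an empty chest to open, so this doesn't change that 4/5; it is now spread over the 3 remaining unopened chests.
P(win by switching) = (4/5) · (1/3) = 4/15.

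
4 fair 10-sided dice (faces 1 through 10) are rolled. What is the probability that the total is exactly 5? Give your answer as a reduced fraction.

There are 10^4 = 10000 equally likely outcomes.
The number of ordered 4-tuples from {1,…,10} summing to 5 is 4.
P(sum = 5) = 4/10000 = 1/2500.

1/2500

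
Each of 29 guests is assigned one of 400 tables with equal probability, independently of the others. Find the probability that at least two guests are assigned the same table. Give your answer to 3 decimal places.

It's easier to compute the probability that all 29 are distinct.
P(all distinct) = 400/400 · 399/400 · ··· · 372/400 ≈ 0.353.
So the probability of at least one match is 1 − 0.353 = 0.647.

0.647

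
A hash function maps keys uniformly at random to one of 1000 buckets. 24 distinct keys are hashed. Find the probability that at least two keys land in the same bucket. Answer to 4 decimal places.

It's easier to compute the probability that all 24 are distinct.
P(all distinct) = 1000/1000 · 999/1000 · ··· · 977/1000 ≈ 0.7572.
So the probability of at least one match is 1 − 0.7572 = 0.2428.

0.2428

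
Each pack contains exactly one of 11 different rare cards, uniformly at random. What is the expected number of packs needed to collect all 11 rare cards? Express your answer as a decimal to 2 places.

33.22

After i distinct types are collected, each trial gives a new one with probability (11−i)/11, so the expected wait for the next new type is 11/(11−i).
E = 11/11 + 11/10 + 11/9 + 11/8 + 11/7 + 11/6 + 11/5 + 11/4 + 11/3 + 11/2 + 11/1 = 83711/2520 ≈ 33.22.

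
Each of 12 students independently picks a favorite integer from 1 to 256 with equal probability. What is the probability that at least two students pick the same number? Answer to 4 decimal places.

0.2303

It's easier to compute the probability that all 12 are distinct.
P(all distinct) = 256/256 · 255/256 · ··· · 245/256 ≈ 0.7697.
So the probability of at least one match is 1 − 0.7697 = 0.2303.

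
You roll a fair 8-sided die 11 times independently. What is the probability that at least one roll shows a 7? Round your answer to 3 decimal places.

0.770

P(no roll shows a 7) = (7/8)^11 ≈ 0.230.
P(at least one) = 1 − 0.230 = 0.770.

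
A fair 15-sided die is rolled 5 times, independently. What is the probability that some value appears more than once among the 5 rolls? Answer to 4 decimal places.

P(all 5 different) = 15/15 · 14/15 · ··· · 11/15 ≈ 0.4745.
P(at least two equal) = 1 − 0.4745 = 0.5255.

0.5255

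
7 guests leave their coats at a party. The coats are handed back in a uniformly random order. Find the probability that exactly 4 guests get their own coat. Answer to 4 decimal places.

Choose which 4 of the 7 are fixed: C(7,4) = 35 ways.
The remaining 3 must have no fixed point: D(3) = 2.
P = 35·2/5040 = 1/72 ≈ 0.0139.

0.0139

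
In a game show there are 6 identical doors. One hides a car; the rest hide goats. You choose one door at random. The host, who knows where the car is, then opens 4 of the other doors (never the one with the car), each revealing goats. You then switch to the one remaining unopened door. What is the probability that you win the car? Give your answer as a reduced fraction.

5/6

Your original door holds the car with probability 1/6, so the other 5 collectively hold it with probability 5/6.
The host can always find 4 empty doors to open, so the reveals don't change that 5/6; it is now spread over the 1 remaining unopened door.
P(win by switching) = (5/6) · (1/1) = 5/6.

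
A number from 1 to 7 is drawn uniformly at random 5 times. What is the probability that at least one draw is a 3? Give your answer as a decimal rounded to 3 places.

0.537

P(no draw is a 3) = (6/7)^5 ≈ 0.463.
P(at least one) = 1 − 0.463 = 0.537.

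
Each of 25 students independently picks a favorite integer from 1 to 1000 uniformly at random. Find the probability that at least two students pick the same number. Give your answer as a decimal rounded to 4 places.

It's easier to compute the probability that all 25 are distinct.
P(all distinct) = 1000/1000 · 999/1000 · ··· · 976/1000 ≈ 0.7390.
So the probability of at least one match is 1 − 0.7390 = 0.2610.

0.2610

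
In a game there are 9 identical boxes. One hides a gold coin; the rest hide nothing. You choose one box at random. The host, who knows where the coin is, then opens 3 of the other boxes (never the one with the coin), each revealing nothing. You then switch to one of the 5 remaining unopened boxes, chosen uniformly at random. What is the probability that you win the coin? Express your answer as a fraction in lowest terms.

Your original box holds the coin with probability 1/9, so the other 8 collectively hold it with probability 8/9.
The host can always find 3 empty boxes to open, so the reveals don't change that 8/9; it is now spread over the 5 remaining unopened boxes.
P(win by switching) = (8/9) · (1/5) = 8/45.

8/45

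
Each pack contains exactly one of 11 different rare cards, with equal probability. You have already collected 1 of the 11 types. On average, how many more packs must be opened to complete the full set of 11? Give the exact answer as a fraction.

81191/2520

Starting from 1 distinct type, each trial gives a new one with probability (11−i)/11 when i types are held, so the wait for the next new type is 11/(11−i).
E = 11/10 + 11/9 + 11/8 + 11/7 + 11/6 + 11/5 + 11/4 + 11/3 + 11/2 + 11/1 = 81191/2520.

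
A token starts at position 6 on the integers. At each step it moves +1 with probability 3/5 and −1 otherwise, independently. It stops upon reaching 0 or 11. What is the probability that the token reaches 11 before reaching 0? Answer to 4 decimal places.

0.9229

Let r = q/p = (2/5)/(3/5) = 2/3. The recurrence P(i) = p·P(i+1) + q·P(i−1) with P(0)=0, P(11)=1 gives P(i) = (1 − r^i)/(1 − r^11).
P(6) = (1 − (2/3)^6) / (1 − (2/3)^11) = 161595/175099 ≈ 0.9229.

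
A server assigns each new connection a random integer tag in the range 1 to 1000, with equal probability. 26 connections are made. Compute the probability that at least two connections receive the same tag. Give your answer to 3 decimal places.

0.279

It's easier to compute the probability that all 26 are distinct.
P(all distinct) = 1000/1000 · 999/1000 · ··· · 975/1000 ≈ 0.721.
So the probability of at least one match is 1 − 0.721 = 0.279.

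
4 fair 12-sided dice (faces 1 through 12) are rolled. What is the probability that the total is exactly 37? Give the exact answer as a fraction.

91/5184

There are 12^4 = 20736 equally likely outcomes.
The number of ordered 4-tuples from {1,…,12} summing to 37 is 364.
P(sum = 37) = 364/20736 = 91/5184.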